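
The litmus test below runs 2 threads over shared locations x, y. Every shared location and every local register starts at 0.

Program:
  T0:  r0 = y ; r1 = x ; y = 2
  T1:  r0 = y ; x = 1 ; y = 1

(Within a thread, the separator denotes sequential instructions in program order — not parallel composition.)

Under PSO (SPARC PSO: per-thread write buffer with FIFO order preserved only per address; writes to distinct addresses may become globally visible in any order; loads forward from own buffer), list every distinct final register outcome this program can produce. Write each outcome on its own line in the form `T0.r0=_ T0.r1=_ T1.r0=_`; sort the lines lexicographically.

outcome vector order: (T0.r0,T0.r1,T1.r0)
|PSO outcomes| = 5

T0.r0=0 T0.r1=0 T1.r0=0
T0.r0=0 T0.r1=0 T1.r0=2
T0.r0=0 T0.r1=1 T1.r0=0
T0.r0=1 T0.r1=0 T1.r0=0
T0.r0=1 T0.r1=1 T1.r0=0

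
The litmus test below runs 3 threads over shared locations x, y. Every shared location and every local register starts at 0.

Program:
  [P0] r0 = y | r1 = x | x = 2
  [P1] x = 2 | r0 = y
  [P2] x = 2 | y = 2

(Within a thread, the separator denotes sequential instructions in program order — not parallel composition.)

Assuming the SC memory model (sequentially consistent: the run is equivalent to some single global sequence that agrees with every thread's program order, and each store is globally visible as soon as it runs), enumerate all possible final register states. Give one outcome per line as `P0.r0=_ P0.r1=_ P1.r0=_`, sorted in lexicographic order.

P0.r0=0 P0.r1=0 P1.r0=0
P0.r0=0 P0.r1=0 P1.r0=2
P0.r0=0 P0.r1=2 P1.r0=0
P0.r0=0 P0.r1=2 P1.r0=2
P0.r0=2 P0.r1=2 P1.r0=0
P0.r0=2 P0.r1=2 P1.r0=2

outcome vector order: (P0.r0,P0.r1,P1.r0)
|SC outcomes| = 6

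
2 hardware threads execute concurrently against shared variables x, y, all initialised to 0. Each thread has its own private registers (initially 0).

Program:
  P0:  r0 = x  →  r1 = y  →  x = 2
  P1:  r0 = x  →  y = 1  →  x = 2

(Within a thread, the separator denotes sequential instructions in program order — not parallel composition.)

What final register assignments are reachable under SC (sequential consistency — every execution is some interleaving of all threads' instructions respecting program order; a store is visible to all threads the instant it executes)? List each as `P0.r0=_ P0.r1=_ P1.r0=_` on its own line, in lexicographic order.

outcome vector order: (P0.r0,P0.r1,P1.r0)
|SC outcomes| = 4

P0.r0=0 P0.r1=0 P1.r0=0
P0.r0=0 P0.r1=0 P1.r0=2
P0.r0=0 P0.r1=1 P1.r0=0
P0.r0=2 P0.r1=1 P1.r0=0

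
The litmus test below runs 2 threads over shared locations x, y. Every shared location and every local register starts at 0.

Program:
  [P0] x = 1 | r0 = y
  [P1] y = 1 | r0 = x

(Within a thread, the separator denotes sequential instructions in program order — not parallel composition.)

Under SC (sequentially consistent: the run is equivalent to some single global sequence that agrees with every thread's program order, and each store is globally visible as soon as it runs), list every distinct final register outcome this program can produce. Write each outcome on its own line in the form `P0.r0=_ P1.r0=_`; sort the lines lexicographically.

outcome vector order: (P0.r0,P1.r0)
|SC outcomes| = 3

P0.r0=0 P1.r0=1
P0.r0=1 P1.r0=0
P0.r0=1 P1.r0=1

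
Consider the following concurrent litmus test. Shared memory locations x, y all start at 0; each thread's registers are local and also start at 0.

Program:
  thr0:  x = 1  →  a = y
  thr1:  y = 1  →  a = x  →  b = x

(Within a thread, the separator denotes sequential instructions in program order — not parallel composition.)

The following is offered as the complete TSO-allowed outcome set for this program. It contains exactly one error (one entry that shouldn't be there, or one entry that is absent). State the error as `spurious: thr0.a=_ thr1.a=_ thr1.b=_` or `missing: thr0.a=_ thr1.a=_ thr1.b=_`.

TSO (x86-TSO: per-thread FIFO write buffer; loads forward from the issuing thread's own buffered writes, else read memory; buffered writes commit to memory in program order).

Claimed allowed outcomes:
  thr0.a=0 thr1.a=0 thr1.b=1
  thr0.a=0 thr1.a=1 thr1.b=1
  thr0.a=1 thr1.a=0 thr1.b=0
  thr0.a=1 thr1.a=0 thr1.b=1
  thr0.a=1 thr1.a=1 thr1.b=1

missing: thr0.a=0 thr1.a=0 thr1.b=0

outcome vector order: (thr0.a,thr1.a,thr1.b)
TSO (6): 000; 001; 011; 100; 101; 111
TSO∖claimed = {000}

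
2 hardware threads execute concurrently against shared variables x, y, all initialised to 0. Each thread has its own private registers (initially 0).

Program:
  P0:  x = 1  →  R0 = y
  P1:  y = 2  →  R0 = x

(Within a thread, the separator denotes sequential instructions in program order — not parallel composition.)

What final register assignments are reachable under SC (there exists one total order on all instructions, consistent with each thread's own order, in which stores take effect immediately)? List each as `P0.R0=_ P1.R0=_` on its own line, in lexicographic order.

P0.R0=0 P1.R0=1
P0.R0=2 P1.R0=0
P0.R0=2 P1.R0=1

outcome vector order: (P0.R0,P1.R0)
|SC outcomes| = 3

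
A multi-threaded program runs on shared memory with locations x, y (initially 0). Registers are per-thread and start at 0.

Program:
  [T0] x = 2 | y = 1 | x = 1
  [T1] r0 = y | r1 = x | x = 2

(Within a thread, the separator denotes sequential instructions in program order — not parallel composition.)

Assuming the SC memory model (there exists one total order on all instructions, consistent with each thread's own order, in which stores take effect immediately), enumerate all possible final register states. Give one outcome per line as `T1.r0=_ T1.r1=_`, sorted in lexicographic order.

outcome vector order: (T1.r0,T1.r1)
|SC outcomes| = 5

T1.r0=0 T1.r1=0
T1.r0=0 T1.r1=1
T1.r0=0 T1.r1=2
T1.r0=1 T1.r1=1
T1.r0=1 T1.r1=2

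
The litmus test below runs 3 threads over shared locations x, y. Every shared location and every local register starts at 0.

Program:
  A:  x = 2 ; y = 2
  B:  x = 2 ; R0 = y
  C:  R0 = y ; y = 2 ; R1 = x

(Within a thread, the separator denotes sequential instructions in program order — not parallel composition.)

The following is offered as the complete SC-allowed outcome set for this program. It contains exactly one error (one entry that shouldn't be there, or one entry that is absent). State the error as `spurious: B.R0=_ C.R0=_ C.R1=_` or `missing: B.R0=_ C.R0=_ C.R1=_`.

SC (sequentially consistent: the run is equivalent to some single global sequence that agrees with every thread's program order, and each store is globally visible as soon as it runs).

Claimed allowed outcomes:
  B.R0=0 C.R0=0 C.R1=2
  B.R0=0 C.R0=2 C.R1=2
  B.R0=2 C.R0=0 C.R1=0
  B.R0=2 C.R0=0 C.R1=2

outcome vector order: (B.R0,C.R0,C.R1)
[SC] allowed = {(0,0,2); (0,2,2); (2,0,0); (2,0,2); (2,2,2)}
SC∖claimed = {(2,2,2)}

missing: B.R0=2 C.R0=2 C.R1=2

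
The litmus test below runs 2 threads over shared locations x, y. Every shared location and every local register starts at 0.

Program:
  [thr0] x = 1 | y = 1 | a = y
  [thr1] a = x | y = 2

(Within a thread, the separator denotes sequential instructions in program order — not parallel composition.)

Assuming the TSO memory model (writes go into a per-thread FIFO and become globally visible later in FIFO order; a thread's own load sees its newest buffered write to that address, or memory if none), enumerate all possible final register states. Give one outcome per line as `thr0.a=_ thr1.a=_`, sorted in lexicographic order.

thr0.a=1 thr1.a=0
thr0.a=1 thr1.a=1
thr0.a=2 thr1.a=0
thr0.a=2 thr1.a=1

outcome vector order: (thr0.a,thr1.a)
|TSO outcomes| = 4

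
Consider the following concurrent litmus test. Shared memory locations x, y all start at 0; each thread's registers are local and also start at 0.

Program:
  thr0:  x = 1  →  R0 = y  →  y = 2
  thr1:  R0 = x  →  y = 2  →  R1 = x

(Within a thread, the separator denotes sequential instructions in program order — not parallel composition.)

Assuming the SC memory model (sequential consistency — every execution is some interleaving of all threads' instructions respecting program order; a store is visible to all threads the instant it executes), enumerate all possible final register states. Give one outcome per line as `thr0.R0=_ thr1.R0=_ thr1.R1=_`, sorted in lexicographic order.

outcome vector order: (thr0.R0,thr1.R0,thr1.R1)
|SC outcomes| = 5

thr0.R0=0 thr1.R0=0 thr1.R1=1
thr0.R0=0 thr1.R0=1 thr1.R1=1
thr0.R0=2 thr1.R0=0 thr1.R1=0
thr0.R0=2 thr1.R0=0 thr1.R1=1
thr0.R0=2 thr1.R0=1 thr1.R1=1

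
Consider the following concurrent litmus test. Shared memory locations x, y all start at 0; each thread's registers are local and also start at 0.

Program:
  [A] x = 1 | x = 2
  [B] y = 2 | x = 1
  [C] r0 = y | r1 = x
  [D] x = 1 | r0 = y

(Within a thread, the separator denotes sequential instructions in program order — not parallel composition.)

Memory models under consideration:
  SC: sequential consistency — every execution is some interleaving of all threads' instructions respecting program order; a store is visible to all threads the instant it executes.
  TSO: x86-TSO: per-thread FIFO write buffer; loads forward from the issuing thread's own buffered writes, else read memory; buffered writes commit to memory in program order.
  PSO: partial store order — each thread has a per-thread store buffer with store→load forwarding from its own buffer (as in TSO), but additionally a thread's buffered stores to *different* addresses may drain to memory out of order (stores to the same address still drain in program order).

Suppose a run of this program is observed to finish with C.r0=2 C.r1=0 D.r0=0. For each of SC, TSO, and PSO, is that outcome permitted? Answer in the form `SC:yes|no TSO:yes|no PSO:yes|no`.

outcome vector order: (C.r0,C.r1,D.r0)
under SC → (0,0,0), (0,0,2), (0,1,0), (0,1,2), (0,2,0), (0,2,2), (2,0,2), (2,1,0), (2,1,2), (2,2,0), (2,2,2)
under TSO → (0,0,0), (0,0,2), (0,1,0), (0,1,2), (0,2,0), (0,2,2), (2,0,0), (2,0,2), (2,1,0), (2,1,2), (2,2,0), (2,2,2)
under PSO → (0,0,0), (0,0,2), (0,1,0), (0,1,2), (0,2,0), (0,2,2), (2,0,0), (2,0,2), (2,1,0), (2,1,2), (2,2,0), (2,2,2)
target (2,0,0) ∈ {TSO,PSO}

SC:no TSO:yes PSO:yes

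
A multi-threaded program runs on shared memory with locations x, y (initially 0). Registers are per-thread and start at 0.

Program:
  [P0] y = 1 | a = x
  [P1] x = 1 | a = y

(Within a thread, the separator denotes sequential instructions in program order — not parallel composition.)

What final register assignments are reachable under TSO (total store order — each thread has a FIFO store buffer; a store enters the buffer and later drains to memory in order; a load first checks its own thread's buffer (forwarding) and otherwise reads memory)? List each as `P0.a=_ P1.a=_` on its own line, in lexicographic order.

outcome vector order: (P0.a,P1.a)
|TSO outcomes| = 4

P0.a=0 P1.a=0
P0.a=0 P1.a=1
P0.a=1 P1.a=0
P0.a=1 P1.a=1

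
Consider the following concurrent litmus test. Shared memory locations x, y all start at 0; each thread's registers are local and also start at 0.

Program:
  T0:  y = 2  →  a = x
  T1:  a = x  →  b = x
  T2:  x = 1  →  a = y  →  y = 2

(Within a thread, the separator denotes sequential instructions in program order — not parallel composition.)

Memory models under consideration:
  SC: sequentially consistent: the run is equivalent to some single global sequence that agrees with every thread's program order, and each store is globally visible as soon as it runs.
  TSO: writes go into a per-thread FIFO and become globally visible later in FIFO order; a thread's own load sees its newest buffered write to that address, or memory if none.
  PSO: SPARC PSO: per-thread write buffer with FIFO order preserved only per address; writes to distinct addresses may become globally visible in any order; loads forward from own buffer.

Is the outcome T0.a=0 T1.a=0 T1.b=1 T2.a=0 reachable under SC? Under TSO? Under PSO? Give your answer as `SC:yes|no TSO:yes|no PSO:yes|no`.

outcome vector order: (T0.a,T1.a,T1.b,T2.a)
[SC] allowed = {0002; 0012; 0112; 1000; 1002; 1010; 1012; 1110; 1112}
[TSO] allowed = {0000; 0002; 0010; 0012; 0110; 0112; 1000; 1002; 1010; 1012; 1110; 1112}
[PSO] allowed = {0000; 0002; 0010; 0012; 0110; 0112; 1000; 1002; 1010; 1012; 1110; 1112}
target 0010 ∈ {TSO,PSO}

SC:no TSO:yes PSO:yes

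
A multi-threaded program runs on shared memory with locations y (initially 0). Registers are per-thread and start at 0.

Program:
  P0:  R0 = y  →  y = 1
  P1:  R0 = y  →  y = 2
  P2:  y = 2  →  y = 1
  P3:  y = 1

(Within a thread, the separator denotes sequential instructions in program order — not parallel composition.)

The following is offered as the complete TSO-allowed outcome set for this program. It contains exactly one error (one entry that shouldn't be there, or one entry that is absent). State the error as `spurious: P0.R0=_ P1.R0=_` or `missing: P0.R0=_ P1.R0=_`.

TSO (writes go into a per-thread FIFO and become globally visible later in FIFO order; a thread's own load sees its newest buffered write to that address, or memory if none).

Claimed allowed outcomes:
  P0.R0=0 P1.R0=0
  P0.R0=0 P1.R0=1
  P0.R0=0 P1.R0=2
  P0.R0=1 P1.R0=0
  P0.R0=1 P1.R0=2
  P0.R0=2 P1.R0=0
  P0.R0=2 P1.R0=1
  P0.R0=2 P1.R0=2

outcome vector order: (P0.R0,P1.R0)
TSO (9): 0/0 0/1 0/2 1/0 1/1 1/2 2/0 2/1 2/2
TSO∖claimed = {1/1}

missing: P0.R0=1 P1.R0=1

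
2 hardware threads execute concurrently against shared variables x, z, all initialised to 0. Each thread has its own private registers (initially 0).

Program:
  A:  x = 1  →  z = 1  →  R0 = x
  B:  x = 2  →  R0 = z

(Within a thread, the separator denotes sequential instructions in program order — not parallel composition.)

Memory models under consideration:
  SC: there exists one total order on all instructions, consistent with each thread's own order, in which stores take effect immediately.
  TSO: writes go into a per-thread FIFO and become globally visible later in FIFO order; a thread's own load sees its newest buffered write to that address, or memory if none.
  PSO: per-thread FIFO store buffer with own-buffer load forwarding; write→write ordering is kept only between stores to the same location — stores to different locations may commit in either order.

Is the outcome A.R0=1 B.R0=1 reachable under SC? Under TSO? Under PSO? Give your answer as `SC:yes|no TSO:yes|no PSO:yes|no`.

outcome vector order: (A.R0,B.R0)
SC (4): 1/0, 1/1, 2/0, 2/1
TSO (4): 1/0, 1/1, 2/0, 2/1
PSO (4): 1/0, 1/1, 2/0, 2/1
target 1/1 ∈ {SC,TSO,PSO}

SC:yes TSO:yes PSO:yes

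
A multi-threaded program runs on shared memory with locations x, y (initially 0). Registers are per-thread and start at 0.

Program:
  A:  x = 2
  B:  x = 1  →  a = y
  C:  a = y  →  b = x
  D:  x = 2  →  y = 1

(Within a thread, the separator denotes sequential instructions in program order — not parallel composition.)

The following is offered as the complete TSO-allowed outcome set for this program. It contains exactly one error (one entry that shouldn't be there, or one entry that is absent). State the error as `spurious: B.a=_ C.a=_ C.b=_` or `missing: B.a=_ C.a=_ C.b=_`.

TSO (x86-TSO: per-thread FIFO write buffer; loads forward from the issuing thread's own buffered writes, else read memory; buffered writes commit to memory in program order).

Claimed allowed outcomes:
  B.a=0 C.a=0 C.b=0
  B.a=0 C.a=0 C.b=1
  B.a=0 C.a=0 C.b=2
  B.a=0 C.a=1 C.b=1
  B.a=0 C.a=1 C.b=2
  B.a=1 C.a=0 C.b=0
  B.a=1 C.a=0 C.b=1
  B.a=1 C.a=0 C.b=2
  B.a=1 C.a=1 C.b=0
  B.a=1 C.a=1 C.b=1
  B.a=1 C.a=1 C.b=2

spurious: B.a=1 C.a=1 C.b=0

outcome vector order: (B.a,C.a,C.b)
TSO (10): (0,0,0), (0,0,1), (0,0,2), (0,1,1), (0,1,2), (1,0,0), (1,0,1), (1,0,2), (1,1,1), (1,1,2)
claimed∖TSO = {(1,1,0)}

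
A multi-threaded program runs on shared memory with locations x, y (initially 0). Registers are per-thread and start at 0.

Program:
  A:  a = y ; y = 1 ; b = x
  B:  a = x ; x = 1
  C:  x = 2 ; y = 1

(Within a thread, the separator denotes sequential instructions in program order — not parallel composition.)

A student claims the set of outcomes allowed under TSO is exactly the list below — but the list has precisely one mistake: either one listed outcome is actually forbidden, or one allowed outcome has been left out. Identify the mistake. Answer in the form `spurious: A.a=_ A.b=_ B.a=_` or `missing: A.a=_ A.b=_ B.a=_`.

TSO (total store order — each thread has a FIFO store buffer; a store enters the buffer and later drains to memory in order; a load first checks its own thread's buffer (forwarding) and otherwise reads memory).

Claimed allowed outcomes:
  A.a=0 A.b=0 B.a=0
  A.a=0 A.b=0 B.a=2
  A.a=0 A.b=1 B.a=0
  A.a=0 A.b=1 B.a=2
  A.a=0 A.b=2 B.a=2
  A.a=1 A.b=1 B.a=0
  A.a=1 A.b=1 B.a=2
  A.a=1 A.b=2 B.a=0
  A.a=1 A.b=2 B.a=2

outcome vector order: (A.a,A.b,B.a)
TSO (10): 000; 002; 010; 012; 020; 022; 110; 112; 120; 122
TSO∖claimed = {020}

missing: A.a=0 A.b=2 B.a=0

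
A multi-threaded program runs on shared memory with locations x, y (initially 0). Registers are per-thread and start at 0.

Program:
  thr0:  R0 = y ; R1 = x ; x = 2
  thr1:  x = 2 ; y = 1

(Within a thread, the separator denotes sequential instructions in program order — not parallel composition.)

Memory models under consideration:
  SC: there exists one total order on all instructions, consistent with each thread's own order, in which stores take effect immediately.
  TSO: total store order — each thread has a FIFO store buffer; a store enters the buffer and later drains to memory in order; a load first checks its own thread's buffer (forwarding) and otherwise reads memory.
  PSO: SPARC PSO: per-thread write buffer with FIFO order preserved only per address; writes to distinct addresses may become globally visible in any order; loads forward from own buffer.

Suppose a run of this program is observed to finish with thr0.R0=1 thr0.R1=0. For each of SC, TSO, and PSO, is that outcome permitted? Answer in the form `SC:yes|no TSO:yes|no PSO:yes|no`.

outcome vector order: (thr0.R0,thr0.R1)
[SC] allowed = {(0,0); (0,2); (1,2)}
[TSO] allowed = {(0,0); (0,2); (1,2)}
[PSO] allowed = {(0,0); (0,2); (1,0); (1,2)}
target (1,0) ∈ {PSO}

SC:no TSO:no PSO:yes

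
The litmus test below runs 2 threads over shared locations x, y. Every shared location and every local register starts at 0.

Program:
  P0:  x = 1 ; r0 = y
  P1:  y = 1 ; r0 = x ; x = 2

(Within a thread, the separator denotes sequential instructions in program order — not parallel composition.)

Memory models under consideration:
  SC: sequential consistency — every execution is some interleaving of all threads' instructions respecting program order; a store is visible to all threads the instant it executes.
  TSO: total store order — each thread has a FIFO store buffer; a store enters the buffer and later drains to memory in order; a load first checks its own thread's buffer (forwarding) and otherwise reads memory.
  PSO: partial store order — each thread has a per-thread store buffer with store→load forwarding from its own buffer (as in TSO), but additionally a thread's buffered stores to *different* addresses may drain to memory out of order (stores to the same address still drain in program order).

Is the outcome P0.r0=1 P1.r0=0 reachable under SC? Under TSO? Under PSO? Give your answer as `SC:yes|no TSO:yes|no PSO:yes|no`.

outcome vector order: (P0.r0,P1.r0)
[SC] allowed = {01; 10; 11}
[TSO] allowed = {00; 01; 10; 11}
[PSO] allowed = {00; 01; 10; 11}
target 10 ∈ {SC,TSO,PSO}

SC:yes TSO:yes PSO:yes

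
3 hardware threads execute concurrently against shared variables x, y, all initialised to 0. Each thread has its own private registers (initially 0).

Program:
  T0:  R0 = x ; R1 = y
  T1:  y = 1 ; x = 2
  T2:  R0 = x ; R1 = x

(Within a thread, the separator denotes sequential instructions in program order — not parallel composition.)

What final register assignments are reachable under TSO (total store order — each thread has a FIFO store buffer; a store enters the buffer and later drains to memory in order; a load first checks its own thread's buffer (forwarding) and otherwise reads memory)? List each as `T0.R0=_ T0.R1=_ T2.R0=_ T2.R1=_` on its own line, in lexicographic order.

T0.R0=0 T0.R1=0 T2.R0=0 T2.R1=0
T0.R0=0 T0.R1=0 T2.R0=0 T2.R1=2
T0.R0=0 T0.R1=0 T2.R0=2 T2.R1=2
T0.R0=0 T0.R1=1 T2.R0=0 T2.R1=0
T0.R0=0 T0.R1=1 T2.R0=0 T2.R1=2
T0.R0=0 T0.R1=1 T2.R0=2 T2.R1=2
T0.R0=2 T0.R1=1 T2.R0=0 T2.R1=0
T0.R0=2 T0.R1=1 T2.R0=0 T2.R1=2
T0.R0=2 T0.R1=1 T2.R0=2 T2.R1=2

outcome vector order: (T0.R0,T0.R1,T2.R0,T2.R1)
|TSO outcomes| = 9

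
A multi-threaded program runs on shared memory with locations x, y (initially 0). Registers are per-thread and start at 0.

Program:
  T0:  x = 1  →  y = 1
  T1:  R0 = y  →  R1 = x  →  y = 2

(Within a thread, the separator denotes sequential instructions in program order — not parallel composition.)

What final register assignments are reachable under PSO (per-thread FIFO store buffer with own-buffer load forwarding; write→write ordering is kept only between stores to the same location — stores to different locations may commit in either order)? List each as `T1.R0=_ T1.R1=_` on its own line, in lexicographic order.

outcome vector order: (T1.R0,T1.R1)
|PSO outcomes| = 4

T1.R0=0 T1.R1=0
T1.R0=0 T1.R1=1
T1.R0=1 T1.R1=0
T1.R0=1 T1.R1=1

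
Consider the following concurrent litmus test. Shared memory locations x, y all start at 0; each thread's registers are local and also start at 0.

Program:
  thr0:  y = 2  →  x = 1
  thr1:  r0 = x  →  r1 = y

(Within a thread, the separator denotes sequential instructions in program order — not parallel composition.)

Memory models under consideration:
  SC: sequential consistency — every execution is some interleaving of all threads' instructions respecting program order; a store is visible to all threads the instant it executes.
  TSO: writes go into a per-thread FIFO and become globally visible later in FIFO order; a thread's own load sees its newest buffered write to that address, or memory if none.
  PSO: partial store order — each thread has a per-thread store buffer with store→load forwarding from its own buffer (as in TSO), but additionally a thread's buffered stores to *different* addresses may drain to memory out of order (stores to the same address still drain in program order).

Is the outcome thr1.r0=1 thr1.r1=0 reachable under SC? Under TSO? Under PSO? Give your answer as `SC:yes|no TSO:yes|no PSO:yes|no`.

SC:no TSO:no PSO:yes

outcome vector order: (thr1.r0,thr1.r1)
[SC] allowed = {0/0, 0/2, 1/2}
[TSO] allowed = {0/0, 0/2, 1/2}
[PSO] allowed = {0/0, 0/2, 1/0, 1/2}
target 1/0 ∈ {PSO}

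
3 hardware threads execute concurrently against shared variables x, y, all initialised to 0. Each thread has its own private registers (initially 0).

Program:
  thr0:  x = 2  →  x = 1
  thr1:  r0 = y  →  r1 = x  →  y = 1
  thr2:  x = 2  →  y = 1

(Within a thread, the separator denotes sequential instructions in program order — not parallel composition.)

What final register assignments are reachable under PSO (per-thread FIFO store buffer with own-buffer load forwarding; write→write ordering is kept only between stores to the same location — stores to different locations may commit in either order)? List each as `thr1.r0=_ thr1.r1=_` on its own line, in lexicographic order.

outcome vector order: (thr1.r0,thr1.r1)
|PSO outcomes| = 6

thr1.r0=0 thr1.r1=0
thr1.r0=0 thr1.r1=1
thr1.r0=0 thr1.r1=2
thr1.r0=1 thr1.r1=0
thr1.r0=1 thr1.r1=1
thr1.r0=1 thr1.r1=2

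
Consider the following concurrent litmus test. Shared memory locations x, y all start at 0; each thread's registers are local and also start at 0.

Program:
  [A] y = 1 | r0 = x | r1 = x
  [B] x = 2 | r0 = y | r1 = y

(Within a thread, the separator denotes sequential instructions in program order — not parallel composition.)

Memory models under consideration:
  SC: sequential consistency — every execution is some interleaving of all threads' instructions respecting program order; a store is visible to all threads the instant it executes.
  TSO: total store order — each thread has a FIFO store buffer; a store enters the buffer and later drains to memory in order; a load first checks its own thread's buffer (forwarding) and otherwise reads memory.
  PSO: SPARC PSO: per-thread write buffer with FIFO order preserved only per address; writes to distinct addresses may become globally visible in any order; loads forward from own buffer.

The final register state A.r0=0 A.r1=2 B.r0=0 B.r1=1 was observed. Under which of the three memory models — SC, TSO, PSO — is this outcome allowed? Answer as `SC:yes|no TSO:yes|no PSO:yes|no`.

SC:no TSO:yes PSO:yes

outcome vector order: (A.r0,A.r1,B.r0,B.r1)
SC: 5 outcomes — {0/0/1/1, 0/2/1/1, 2/2/0/0, 2/2/0/1, 2/2/1/1}
TSO: 9 outcomes — {0/0/0/0, 0/0/0/1, 0/0/1/1, 0/2/0/0, 0/2/0/1, 0/2/1/1, 2/2/0/0, 2/2/0/1, 2/2/1/1}
PSO: 9 outcomes — {0/0/0/0, 0/0/0/1, 0/0/1/1, 0/2/0/0, 0/2/0/1, 0/2/1/1, 2/2/0/0, 2/2/0/1, 2/2/1/1}
target 0/2/0/1 ∈ {TSO,PSO}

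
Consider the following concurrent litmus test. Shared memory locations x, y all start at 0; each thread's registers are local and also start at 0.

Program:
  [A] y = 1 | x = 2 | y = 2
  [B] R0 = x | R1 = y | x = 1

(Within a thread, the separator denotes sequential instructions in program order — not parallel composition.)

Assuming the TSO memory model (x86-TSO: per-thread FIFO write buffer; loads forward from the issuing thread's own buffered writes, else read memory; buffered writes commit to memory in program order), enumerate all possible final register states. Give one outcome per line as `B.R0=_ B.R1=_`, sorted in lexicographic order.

B.R0=0 B.R1=0
B.R0=0 B.R1=1
B.R0=0 B.R1=2
B.R0=2 B.R1=1
B.R0=2 B.R1=2

outcome vector order: (B.R0,B.R1)
|TSO outcomes| = 5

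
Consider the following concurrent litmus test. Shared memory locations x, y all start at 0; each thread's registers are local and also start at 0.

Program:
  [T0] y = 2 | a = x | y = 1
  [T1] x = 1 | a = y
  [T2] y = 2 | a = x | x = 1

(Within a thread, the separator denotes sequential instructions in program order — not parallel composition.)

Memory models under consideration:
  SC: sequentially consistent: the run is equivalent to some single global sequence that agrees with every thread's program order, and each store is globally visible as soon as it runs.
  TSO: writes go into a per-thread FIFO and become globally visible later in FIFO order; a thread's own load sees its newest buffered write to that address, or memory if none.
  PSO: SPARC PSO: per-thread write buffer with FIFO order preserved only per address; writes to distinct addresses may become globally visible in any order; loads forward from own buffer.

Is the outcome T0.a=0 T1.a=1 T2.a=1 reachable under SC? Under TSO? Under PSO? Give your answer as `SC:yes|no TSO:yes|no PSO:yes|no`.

outcome vector order: (T0.a,T1.a,T2.a)
[SC] allowed = {0/1/0 0/1/1 0/2/0 0/2/1 1/0/1 1/1/0 1/1/1 1/2/0 1/2/1}
[TSO] allowed = {0/0/0 0/0/1 0/1/0 0/1/1 0/2/0 0/2/1 1/0/0 1/0/1 1/1/0 1/1/1 1/2/0 1/2/1}
[PSO] allowed = {0/0/0 0/0/1 0/1/0 0/1/1 0/2/0 0/2/1 1/0/0 1/0/1 1/1/0 1/1/1 1/2/0 1/2/1}
target 0/1/1 ∈ {SC,TSO,PSO}

SC:yes TSO:yes PSO:yes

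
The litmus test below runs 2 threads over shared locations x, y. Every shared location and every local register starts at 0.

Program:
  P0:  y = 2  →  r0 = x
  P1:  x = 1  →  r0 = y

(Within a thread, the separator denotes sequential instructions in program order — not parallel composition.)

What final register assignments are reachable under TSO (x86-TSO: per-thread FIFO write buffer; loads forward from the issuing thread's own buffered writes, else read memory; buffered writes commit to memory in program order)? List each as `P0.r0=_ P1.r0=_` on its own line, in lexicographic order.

outcome vector order: (P0.r0,P1.r0)
|TSO outcomes| = 4

P0.r0=0 P1.r0=0
P0.r0=0 P1.r0=2
P0.r0=1 P1.r0=0
P0.r0=1 P1.r0=2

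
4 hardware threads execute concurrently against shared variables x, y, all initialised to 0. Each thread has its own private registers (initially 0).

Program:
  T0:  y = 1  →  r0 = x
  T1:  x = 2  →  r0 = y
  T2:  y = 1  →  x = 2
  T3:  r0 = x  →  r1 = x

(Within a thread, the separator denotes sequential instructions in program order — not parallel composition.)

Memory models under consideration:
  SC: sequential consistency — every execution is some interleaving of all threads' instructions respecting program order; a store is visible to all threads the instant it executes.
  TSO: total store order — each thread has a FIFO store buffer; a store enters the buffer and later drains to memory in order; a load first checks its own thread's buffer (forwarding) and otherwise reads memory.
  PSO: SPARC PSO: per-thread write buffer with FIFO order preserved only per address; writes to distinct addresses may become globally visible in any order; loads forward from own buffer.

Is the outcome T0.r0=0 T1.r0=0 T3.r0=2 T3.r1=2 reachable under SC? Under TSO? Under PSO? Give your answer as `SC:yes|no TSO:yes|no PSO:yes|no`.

outcome vector order: (T0.r0,T1.r0,T3.r0,T3.r1)
under SC → <0 1 0 0> <0 1 0 2> <0 1 2 2> <2 0 0 0> <2 0 0 2> <2 0 2 2> <2 1 0 0> <2 1 0 2> <2 1 2 2>
under TSO → <0 0 0 0> <0 0 0 2> <0 0 2 2> <0 1 0 0> <0 1 0 2> <0 1 2 2> <2 0 0 0> <2 0 0 2> <2 0 2 2> <2 1 0 0> <2 1 0 2> <2 1 2 2>
under PSO → <0 0 0 0> <0 0 0 2> <0 0 2 2> <0 1 0 0> <0 1 0 2> <0 1 2 2> <2 0 0 0> <2 0 0 2> <2 0 2 2> <2 1 0 0> <2 1 0 2> <2 1 2 2>
target <0 0 2 2> ∈ {TSO,PSO}

SC:no TSO:yes PSO:yes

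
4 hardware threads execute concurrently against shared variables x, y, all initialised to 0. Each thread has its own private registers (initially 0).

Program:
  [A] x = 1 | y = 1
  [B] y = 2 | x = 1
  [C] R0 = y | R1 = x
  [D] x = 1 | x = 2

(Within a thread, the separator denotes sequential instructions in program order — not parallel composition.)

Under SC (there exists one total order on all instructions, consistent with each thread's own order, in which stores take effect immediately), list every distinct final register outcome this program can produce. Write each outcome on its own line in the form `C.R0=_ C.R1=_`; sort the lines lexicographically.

outcome vector order: (C.R0,C.R1)
|SC outcomes| = 8

C.R0=0 C.R1=0
C.R0=0 C.R1=1
C.R0=0 C.R1=2
C.R0=1 C.R1=1
C.R0=1 C.R1=2
C.R0=2 C.R1=0
C.R0=2 C.R1=1
C.R0=2 C.R1=2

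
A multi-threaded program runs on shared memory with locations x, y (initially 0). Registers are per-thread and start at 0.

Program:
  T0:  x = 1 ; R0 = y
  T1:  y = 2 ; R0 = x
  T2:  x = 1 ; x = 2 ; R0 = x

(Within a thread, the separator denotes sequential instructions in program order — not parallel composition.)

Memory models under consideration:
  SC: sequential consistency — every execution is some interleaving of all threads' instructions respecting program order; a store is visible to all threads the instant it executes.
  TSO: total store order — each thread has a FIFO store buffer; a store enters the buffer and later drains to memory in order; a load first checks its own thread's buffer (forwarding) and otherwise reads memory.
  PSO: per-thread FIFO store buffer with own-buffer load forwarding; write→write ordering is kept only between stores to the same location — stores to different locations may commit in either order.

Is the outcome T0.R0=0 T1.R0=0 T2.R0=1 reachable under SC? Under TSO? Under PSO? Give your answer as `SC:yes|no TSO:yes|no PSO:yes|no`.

outcome vector order: (T0.R0,T1.R0,T2.R0)
[SC] allowed = {011; 012; 022; 201; 202; 211; 212; 221; 222}
[TSO] allowed = {001; 002; 011; 012; 021; 022; 201; 202; 211; 212; 221; 222}
[PSO] allowed = {001; 002; 011; 012; 021; 022; 201; 202; 211; 212; 221; 222}
target 001 ∈ {TSO,PSO}

SC:no TSO:yes PSO:yes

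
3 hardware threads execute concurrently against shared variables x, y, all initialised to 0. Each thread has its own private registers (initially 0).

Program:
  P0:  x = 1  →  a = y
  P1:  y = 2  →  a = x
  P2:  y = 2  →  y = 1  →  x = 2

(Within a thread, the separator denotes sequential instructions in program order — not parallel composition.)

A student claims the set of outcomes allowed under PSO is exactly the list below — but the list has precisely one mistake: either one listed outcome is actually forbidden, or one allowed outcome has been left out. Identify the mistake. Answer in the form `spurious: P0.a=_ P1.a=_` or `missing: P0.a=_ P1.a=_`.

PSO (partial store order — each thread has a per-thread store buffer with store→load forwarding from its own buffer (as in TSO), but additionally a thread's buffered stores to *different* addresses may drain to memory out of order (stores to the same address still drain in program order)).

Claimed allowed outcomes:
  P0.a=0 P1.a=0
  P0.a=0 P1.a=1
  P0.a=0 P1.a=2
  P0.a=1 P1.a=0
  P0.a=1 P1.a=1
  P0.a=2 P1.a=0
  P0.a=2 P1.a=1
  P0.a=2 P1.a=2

missing: P0.a=1 P1.a=2

outcome vector order: (P0.a,P1.a)
under PSO → (0,0); (0,1); (0,2); (1,0); (1,1); (1,2); (2,0); (2,1); (2,2)
PSO∖claimed = {(1,2)}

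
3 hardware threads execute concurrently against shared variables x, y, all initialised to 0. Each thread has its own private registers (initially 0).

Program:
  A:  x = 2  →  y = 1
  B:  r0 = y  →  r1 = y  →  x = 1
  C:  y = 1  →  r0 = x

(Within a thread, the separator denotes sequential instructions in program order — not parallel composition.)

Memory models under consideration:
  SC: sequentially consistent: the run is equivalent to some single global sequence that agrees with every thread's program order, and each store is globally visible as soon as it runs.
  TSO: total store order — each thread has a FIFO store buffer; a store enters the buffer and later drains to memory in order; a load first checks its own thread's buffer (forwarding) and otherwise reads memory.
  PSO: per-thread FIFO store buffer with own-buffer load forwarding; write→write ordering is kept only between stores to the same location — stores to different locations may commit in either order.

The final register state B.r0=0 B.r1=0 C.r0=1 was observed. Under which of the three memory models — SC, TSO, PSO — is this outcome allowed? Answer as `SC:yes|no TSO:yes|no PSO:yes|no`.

outcome vector order: (B.r0,B.r1,C.r0)
SC: 9 outcomes — {0/0/0; 0/0/1; 0/0/2; 0/1/0; 0/1/1; 0/1/2; 1/1/0; 1/1/1; 1/1/2}
TSO: 9 outcomes — {0/0/0; 0/0/1; 0/0/2; 0/1/0; 0/1/1; 0/1/2; 1/1/0; 1/1/1; 1/1/2}
PSO: 9 outcomes — {0/0/0; 0/0/1; 0/0/2; 0/1/0; 0/1/1; 0/1/2; 1/1/0; 1/1/1; 1/1/2}
target 0/0/1 ∈ {SC,TSO,PSO}

SC:yes TSO:yes PSO:yes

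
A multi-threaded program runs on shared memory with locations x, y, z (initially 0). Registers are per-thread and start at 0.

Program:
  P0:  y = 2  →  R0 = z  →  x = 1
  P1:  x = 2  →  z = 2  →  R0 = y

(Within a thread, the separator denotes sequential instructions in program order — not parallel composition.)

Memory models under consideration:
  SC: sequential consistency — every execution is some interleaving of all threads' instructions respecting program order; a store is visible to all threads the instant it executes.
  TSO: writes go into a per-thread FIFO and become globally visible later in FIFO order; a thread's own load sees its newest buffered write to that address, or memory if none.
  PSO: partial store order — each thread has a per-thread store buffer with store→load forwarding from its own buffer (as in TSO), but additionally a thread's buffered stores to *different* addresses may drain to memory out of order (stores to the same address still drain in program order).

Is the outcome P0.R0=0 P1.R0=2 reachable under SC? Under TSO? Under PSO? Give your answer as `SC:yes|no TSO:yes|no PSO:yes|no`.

outcome vector order: (P0.R0,P1.R0)
under SC → 0/2 2/0 2/2
under TSO → 0/0 0/2 2/0 2/2
under PSO → 0/0 0/2 2/0 2/2
target 0/2 ∈ {SC,TSO,PSO}

SC:yes TSO:yes PSO:yes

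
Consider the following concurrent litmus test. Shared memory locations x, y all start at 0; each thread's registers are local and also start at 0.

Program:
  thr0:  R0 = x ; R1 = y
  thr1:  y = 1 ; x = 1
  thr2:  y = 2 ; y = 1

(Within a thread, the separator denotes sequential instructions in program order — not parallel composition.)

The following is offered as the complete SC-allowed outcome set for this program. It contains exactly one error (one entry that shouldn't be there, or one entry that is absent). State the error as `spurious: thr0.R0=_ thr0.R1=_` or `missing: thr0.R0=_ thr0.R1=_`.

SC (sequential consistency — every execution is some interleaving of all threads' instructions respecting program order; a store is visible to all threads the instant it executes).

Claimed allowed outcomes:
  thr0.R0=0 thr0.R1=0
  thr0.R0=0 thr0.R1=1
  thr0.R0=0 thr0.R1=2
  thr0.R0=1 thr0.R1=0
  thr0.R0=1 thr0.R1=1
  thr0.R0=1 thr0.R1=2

spurious: thr0.R0=1 thr0.R1=0

outcome vector order: (thr0.R0,thr0.R1)
[SC] allowed = {(0,0); (0,1); (0,2); (1,1); (1,2)}
claimed∖SC = {(1,0)}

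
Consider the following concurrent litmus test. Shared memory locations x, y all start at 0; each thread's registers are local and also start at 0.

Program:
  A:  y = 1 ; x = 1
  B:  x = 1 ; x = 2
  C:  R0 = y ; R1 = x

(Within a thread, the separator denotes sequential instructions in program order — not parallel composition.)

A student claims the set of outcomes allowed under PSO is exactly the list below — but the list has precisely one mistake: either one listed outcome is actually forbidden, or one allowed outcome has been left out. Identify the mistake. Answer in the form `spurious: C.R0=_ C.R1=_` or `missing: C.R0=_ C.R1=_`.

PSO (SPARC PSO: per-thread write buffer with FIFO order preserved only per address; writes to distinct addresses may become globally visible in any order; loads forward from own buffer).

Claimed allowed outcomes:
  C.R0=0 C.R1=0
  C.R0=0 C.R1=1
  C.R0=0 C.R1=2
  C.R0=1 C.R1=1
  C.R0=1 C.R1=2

outcome vector order: (C.R0,C.R1)
PSO (6): 0/0, 0/1, 0/2, 1/0, 1/1, 1/2
PSO∖claimed = {1/0}

missing: C.R0=1 C.R1=0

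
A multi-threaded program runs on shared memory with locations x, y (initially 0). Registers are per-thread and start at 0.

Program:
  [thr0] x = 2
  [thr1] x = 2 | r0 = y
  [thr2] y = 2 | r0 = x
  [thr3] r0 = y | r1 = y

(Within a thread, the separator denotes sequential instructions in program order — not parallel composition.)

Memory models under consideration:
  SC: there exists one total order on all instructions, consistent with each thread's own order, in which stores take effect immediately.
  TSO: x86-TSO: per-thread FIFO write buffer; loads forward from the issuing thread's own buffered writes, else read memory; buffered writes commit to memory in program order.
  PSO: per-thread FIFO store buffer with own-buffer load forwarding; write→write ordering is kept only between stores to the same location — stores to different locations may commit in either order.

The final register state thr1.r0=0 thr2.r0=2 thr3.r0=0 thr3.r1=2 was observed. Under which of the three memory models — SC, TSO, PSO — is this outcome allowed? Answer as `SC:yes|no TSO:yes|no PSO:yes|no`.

outcome vector order: (thr1.r0,thr2.r0,thr3.r0,thr3.r1)
SC (9): <0 2 0 0>, <0 2 0 2>, <0 2 2 2>, <2 0 0 0>, <2 0 0 2>, <2 0 2 2>, <2 2 0 0>, <2 2 0 2>, <2 2 2 2>
TSO (12): <0 0 0 0>, <0 0 0 2>, <0 0 2 2>, <0 2 0 0>, <0 2 0 2>, <0 2 2 2>, <2 0 0 0>, <2 0 0 2>, <2 0 2 2>, <2 2 0 0>, <2 2 0 2>, <2 2 2 2>
PSO (12): <0 0 0 0>, <0 0 0 2>, <0 0 2 2>, <0 2 0 0>, <0 2 0 2>, <0 2 2 2>, <2 0 0 0>, <2 0 0 2>, <2 0 2 2>, <2 2 0 0>, <2 2 0 2>, <2 2 2 2>
target <0 2 0 2> ∈ {SC,TSO,PSO}

SC:yes TSO:yes PSO:yes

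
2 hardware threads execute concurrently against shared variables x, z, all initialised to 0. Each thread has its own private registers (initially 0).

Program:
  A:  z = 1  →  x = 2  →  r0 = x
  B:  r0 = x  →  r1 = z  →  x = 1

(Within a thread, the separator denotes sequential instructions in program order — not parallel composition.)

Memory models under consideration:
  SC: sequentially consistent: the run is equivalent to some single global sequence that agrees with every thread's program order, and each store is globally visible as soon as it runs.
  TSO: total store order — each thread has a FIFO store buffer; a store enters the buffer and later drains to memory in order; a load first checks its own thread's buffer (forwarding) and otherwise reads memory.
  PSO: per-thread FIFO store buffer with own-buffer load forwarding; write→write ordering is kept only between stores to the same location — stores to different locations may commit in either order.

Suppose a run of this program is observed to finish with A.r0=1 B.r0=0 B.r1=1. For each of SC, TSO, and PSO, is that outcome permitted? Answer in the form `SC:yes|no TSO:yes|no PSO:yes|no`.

outcome vector order: (A.r0,B.r0,B.r1)
SC (6): 1/0/0 1/0/1 1/2/1 2/0/0 2/0/1 2/2/1
TSO (6): 1/0/0 1/0/1 1/2/1 2/0/0 2/0/1 2/2/1
PSO (8): 1/0/0 1/0/1 1/2/0 1/2/1 2/0/0 2/0/1 2/2/0 2/2/1
target 1/0/1 ∈ {SC,TSO,PSO}

SC:yes TSO:yes PSO:yes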